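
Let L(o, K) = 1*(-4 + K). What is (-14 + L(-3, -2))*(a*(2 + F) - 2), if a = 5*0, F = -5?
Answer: 40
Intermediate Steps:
L(o, K) = -4 + K
a = 0
(-14 + L(-3, -2))*(a*(2 + F) - 2) = (-14 + (-4 - 2))*(0*(2 - 5) - 2) = (-14 - 6)*(0*(-3) - 2) = -20*(0 - 2) = -20*(-2) = 40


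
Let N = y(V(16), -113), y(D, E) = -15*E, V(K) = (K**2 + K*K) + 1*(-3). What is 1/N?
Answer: 1/1695 ≈ 0.00058997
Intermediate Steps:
V(K) = -3 + 2*K**2 (V(K) = (K**2 + K**2) - 3 = 2*K**2 - 3 = -3 + 2*K**2)
N = 1695 (N = -15*(-113) = 1695)
1/N = 1/1695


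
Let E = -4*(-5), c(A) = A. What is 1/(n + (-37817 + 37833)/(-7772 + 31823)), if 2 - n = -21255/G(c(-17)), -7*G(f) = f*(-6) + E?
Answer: -2934222/3572557639 ≈ -0.00082132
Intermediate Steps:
E = 20
G(f) = -20/7 + 6*f/7 (G(f) = -(f*(-6) + 20)/7 = -(-6*f + 20)/7 = -(20 - 6*f)/7 = -20/7 + 6*f/7)
n = -148541/122 (n = 2 - (-21255)/(-20/7 + (6/7)*(-17)) = 2 - (-21255)/(-20/7 - 102/7) = 2 - (-21255)/(-122/7) = 2 - (-21255)*(-7)/122 = 2 - 1*148785/122 = 2 - 148785/122 = -148541/122 ≈ -1217.5)
1/(n + (-37817 + 37833)/(-7772 + 31823)) = 1/(-148541/122 + (-37817 + 37833)/(-7772 + 31823)) = 1/(-148541/122 + 16/24051) = 1/(-3572557639/2934222) = -2934222/3572557639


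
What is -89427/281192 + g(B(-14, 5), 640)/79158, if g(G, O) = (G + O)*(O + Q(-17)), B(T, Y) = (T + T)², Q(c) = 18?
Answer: 128197895999/11129298168 ≈ 11.519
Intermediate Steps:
B(T, Y) = 4*T² (B(T, Y) = (2*T)² = 4*T²)
g(G, O) = (18 + O)*(G + O) (g(G, O) = (G + O)*(O + 18) = (G + O)*(18 + O) = (18 + O)*(G + O))
-89427/281192 + g(B(-14, 5), 640)/79158 = -89427/281192 + (640² + 18*(4*(-14)²) + 18*640 + (4*(-14)²)*640)/79158 = -89427*1/281192 + (409600 + 18*(4*196) + 11520 + (4*196)*640)*(1/79158) = -89427/281192 + (409600 + 18*784 + 11520 + 784*640)*(1/79158) = -89427/281192 + (409600 + 14112 + 11520 + 501760)*(1/79158) = -89427/281192 + 936992*(1/79158) = -89427/281192 + 468496/39579 = 128197895999/11129298168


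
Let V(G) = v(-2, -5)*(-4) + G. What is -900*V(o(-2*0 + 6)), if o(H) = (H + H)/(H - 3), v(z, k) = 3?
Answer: 7200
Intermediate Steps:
o(H) = 2*H/(-3 + H) (o(H) = (2*H)/(-3 + H) = 2*H/(-3 + H))
V(G) = -12 + G (V(G) = 3*(-4) + G = -12 + G)
-900*V(o(-2*0 + 6)) = -900*(-12 + 2*(-2*0 + 6)/(-3 + (-2*0 + 6))) = -900*(-12 + 2*(0 + 6)/(-3 + (0 + 6))) = -900*(-12 + 2*6/(-3 + 6)) = -900*(-12 + 2*6/3) = -900*(-12 + 2*6*(1/3)) = -900*(-12 + 4) = -900*(-8) = 7200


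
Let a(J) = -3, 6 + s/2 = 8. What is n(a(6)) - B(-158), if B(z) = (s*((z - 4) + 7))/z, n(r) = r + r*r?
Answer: 164/79 ≈ 2.0760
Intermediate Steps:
s = 4 (s = -12 + 2*8 = -12 + 16 = 4)
n(r) = r + r²
B(z) = (12 + 4*z)/z (B(z) = (4*((z - 4) + 7))/z = (4*((-4 + z) + 7))/z = (4*(3 + z))/z = (12 + 4*z)/z)
n(a(6)) - B(-158) = -3*(1 - 3) - (4 + 12/(-158)) = -3*(-2) - (4 + 12*(-1/158)) = 6 - (4 - 6/79) = 6 - 1*310/79 = 6 - 310/79 = 164/79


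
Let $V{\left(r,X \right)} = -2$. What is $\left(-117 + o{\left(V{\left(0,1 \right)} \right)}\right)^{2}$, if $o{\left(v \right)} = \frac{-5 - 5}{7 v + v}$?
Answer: $\frac{866761}{64} \approx 13543.0$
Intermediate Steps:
$o{\left(v \right)} = - \frac{5}{4 v}$ ($o{\left(v \right)} = - \frac{10}{8 v} = - 10 \frac{1}{8 v} = - \frac{5}{4 v}$)
$\left(-117 + o{\left(V{\left(0,1 \right)} \right)}\right)^{2} = \left(-117 - \frac{5}{4 \left(-2\right)}\right)^{2} = \left(-117 - - \frac{5}{8}\right)^{2} = \left(-117 + \frac{5}{8}\right)^{2} = \left(- \frac{931}{8}\right)^{2} = \frac{866761}{64}$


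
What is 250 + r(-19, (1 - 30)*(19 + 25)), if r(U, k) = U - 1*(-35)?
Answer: 266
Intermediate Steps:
r(U, k) = 35 + U (r(U, k) = U + 35 = 35 + U)
250 + r(-19, (1 - 30)*(19 + 25)) = 250 + (35 - 19) = 250 + 16 = 266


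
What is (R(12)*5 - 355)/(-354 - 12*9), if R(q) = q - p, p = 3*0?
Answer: 295/462 ≈ 0.63853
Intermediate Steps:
p = 0
R(q) = q (R(q) = q - 1*0 = q + 0 = q)
(R(12)*5 - 355)/(-354 - 12*9) = (12*5 - 355)/(-354 - 12*9) = (60 - 355)/(-354 - 108) = -295/(-462) = -295*(-1/462) = 295/462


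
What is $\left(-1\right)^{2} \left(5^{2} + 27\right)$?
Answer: $52$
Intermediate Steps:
$\left(-1\right)^{2} \left(5^{2} + 27\right) = 1 \left(25 + 27\right) = 1 \cdot 52 = 52$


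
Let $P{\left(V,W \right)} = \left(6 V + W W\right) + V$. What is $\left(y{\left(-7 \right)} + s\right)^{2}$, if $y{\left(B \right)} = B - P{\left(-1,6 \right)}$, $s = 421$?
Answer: $148225$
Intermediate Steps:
$P{\left(V,W \right)} = W^{2} + 7 V$ ($P{\left(V,W \right)} = \left(6 V + W^{2}\right) + V = \left(W^{2} + 6 V\right) + V = W^{2} + 7 V$)
$y{\left(B \right)} = -29 + B$ ($y{\left(B \right)} = B - \left(6^{2} + 7 \left(-1\right)\right) = B - \left(36 - 7\right) = B - 29 = -29 + B$)
$\left(y{\left(-7 \right)} + s\right)^{2} = \left(\left(-29 - 7\right) + 421\right)^{2} = \left(-36 + 421\right)^{2} = 385^{2} = 148225$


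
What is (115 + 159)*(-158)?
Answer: -43292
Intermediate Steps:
(115 + 159)*(-158) = 274*(-158) = -43292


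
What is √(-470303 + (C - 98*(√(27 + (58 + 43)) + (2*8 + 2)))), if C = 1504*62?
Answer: 7*√(-7731 - 16*√2) ≈ 616.38*I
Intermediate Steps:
C = 93248
√(-470303 + (C - 98*(√(27 + (58 + 43)) + (2*8 + 2)))) = √(-470303 + (93248 - 98*(√(27 + (58 + 43)) + (2*8 + 2)))) = √(-470303 + (93248 - 98*(√(27 + 101) + (16 + 2)))) = √(-470303 + (93248 - 98*(√128 + 18))) = √(-470303 + (93248 - 98*(8*√2 + 18))) = √(-470303 + (93248 - 98*(18 + 8*√2))) = √(-470303 + (93248 - (1764 + 784*√2))) = √(-470303 + (93248 + (-1764 - 784*√2))) = √(-470303 + (91484 - 784*√2)) = √(-378819 - 784*√2)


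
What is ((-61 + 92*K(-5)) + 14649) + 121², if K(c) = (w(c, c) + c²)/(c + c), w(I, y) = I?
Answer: 29045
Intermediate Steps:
K(c) = (c + c²)/(2*c) (K(c) = (c + c²)/(c + c) = (c + c²)/((2*c)) = (c + c²)*(1/(2*c)) = (c + c²)/(2*c))
((-61 + 92*K(-5)) + 14649) + 121² = ((-61 + 92*(½ + (½)*(-5))) + 14649) + 121² = ((-61 + 92*(½ - 5/2)) + 14649) + 14641 = ((-61 + 92*(-2)) + 14649) + 14641 = ((-61 - 184) + 14649) + 14641 = (-245 + 14649) + 14641 = 14404 + 14641 = 29045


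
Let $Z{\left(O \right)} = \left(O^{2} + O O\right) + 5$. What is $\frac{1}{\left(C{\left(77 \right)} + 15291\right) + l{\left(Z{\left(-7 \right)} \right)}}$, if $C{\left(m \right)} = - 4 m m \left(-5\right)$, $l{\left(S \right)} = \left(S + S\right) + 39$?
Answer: $\frac{1}{134116} \approx 7.4562 \cdot 10^{-6}$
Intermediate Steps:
$Z{\left(O \right)} = 5 + 2 O^{2}$ ($Z{\left(O \right)} = \left(O^{2} + O^{2}\right) + 5 = 2 O^{2} + 5 = 5 + 2 O^{2}$)
$l{\left(S \right)} = 39 + 2 S$ ($l{\left(S \right)} = 2 S + 39 = 39 + 2 S$)
$C{\left(m \right)} = 20 m^{2}$ ($C{\left(m \right)} = - 4 m \left(- 5 m\right) = 20 m^{2}$)
$\frac{1}{\left(C{\left(77 \right)} + 15291\right) + l{\left(Z{\left(-7 \right)} \right)}} = \frac{1}{\left(20 \cdot 77^{2} + 15291\right) + \left(39 + 2 \left(5 + 2 \left(-7\right)^{2}\right)\right)} = \frac{1}{\left(20 \cdot 5929 + 15291\right) + \left(39 + 2 \left(5 + 2 \cdot 49\right)\right)} = \frac{1}{\left(118580 + 15291\right) + \left(39 + 2 \left(5 + 98\right)\right)} = \frac{1}{133871 + \left(39 + 2 \cdot 103\right)} = \frac{1}{133871 + \left(39 + 206\right)} = \frac{1}{133871 + 245} = \frac{1}{134116}$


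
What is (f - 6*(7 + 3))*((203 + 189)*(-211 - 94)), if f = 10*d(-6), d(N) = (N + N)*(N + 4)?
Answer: -21520800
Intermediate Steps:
d(N) = 2*N*(4 + N) (d(N) = (2*N)*(4 + N) = 2*N*(4 + N))
f = 240 (f = 10*(2*(-6)*(4 - 6)) = 10*(2*(-6)*(-2)) = 10*24 = 240)
(f - 6*(7 + 3))*((203 + 189)*(-211 - 94)) = (240 - 6*(7 + 3))*((203 + 189)*(-211 - 94)) = (240 - 6*10)*(392*(-305)) = (240 - 60)*(-119560) = 180*(-119560) = -21520800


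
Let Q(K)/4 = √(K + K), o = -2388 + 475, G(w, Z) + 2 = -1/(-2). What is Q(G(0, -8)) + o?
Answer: -1913 + 4*I*√3 ≈ -1913.0 + 6.9282*I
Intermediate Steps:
G(w, Z) = -3/2 (G(w, Z) = -2 - 1/(-2) = -2 - 1*(-½) = -2 + ½ = -3/2)
o = -1913
Q(K) = 4*√2*√K (Q(K) = 4*√(K + K) = 4*√(2*K) = 4*(√2*√K) = 4*√2*√K)
Q(G(0, -8)) + o = 4*√2*√(-3/2) - 1913 = 4*√2*(I*√6/2) - 1913 = 4*I*√3 - 1913 = -1913 + 4*I*√3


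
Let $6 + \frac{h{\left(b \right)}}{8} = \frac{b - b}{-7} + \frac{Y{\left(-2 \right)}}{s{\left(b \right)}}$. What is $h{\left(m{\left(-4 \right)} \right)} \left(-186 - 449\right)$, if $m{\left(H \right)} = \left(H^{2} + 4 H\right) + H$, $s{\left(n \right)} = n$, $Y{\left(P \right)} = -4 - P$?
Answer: $27940$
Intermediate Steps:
$m{\left(H \right)} = H^{2} + 5 H$
$h{\left(b \right)} = -48 - \frac{16}{b}$ ($h{\left(b \right)} = -48 + 8 \left(\frac{b - b}{-7} + \frac{-4 - -2}{b}\right) = -48 + 8 \left(0 \left(- \frac{1}{7}\right) + \frac{-4 + 2}{b}\right) = -48 + 8 \left(0 - \frac{2}{b}\right) = -48 + 8 \left(- \frac{2}{b}\right) = -48 - \frac{16}{b}$)
$h{\left(m{\left(-4 \right)} \right)} \left(-186 - 449\right) = \left(-48 - \frac{16}{\left(-4\right) \left(5 - 4\right)}\right) \left(-186 - 449\right) = \left(-48 - \frac{16}{\left(-4\right) 1}\right) \left(-635\right) = \left(-48 - \frac{16}{-4}\right) \left(-635\right) = \left(-48 - -4\right) \left(-635\right) = \left(-48 + 4\right) \left(-635\right) = \left(-44\right) \left(-635\right) = 27940$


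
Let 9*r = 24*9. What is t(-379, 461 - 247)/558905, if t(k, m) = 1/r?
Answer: 1/13413720 ≈ 7.4550e-8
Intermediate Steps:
r = 24 (r = (24*9)/9 = (⅑)*216 = 24)
t(k, m) = 1/24
t(-379, 461 - 247)/558905 = (1/24)/558905 = (1/24)*(1/558905) = 1/13413720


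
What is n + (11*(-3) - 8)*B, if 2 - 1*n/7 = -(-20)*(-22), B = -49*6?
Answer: 15148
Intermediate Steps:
B = -294
n = 3094 (n = 14 - (-140)*(-1*(-22)) = 14 - (-140)*22 = 14 - 7*(-440) = 14 + 3080 = 3094)
n + (11*(-3) - 8)*B = 3094 + (11*(-3) - 8)*(-294) = 3094 + (-33 - 8)*(-294) = 3094 - 41*(-294) = 3094 + 12054 = 15148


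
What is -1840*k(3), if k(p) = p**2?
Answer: -16560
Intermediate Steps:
-1840*k(3) = -1840*3**2 = -1840*9 = -16560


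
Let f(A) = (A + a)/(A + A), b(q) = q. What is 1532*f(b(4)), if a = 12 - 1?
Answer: 5745/2 ≈ 2872.5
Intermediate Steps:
a = 11
f(A) = (11 + A)/(2*A) (f(A) = (A + 11)/(A + A) = (11 + A)/((2*A)) = (11 + A)*(1/(2*A)) = (11 + A)/(2*A))
1532*f(b(4)) = 1532*((1/2)*(11 + 4)/4) = 1532*((1/2)*(1/4)*15) = 1532*(15/8) = 5745/2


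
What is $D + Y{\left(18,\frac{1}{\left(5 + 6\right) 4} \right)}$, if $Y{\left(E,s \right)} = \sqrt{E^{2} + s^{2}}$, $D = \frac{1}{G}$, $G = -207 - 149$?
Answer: $- \frac{1}{356} + \frac{\sqrt{627265}}{44} \approx 17.997$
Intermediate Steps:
$G = -356$ ($G = -207 - 149 = -356$)
$D = - \frac{1}{356}$ ($D = \frac{1}{-356} = - \frac{1}{356} \approx -0.002809$)
$D + Y{\left(18,\frac{1}{\left(5 + 6\right) 4} \right)} = - \frac{1}{356} + \sqrt{18^{2} + \left(\frac{1}{\left(5 + 6\right) 4}\right)^{2}} = - \frac{1}{356} + \sqrt{324 + \left(\frac{1}{11 \cdot 4}\right)^{2}} = - \frac{1}{356} + \sqrt{324 + \left(\frac{1}{44}\right)^{2}} = - \frac{1}{356} + \sqrt{324 + \frac{1}{1936}} = - \frac{1}{356} + \sqrt{\frac{627265}{1936}} = - \frac{1}{356} + \frac{\sqrt{627265}}{44}$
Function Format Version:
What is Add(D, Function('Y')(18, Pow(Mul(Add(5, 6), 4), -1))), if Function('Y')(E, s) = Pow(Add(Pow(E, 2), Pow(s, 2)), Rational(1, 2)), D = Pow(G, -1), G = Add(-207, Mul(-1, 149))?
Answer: Add(Rational(-1, 356), Mul(Rational(1, 44), Pow(627265, Rational(1, 2)))) ≈ 17.997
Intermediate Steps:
G = -356 (G = Add(-207, -149) = -356)
D = Rational(-1, 356) (D = Pow(-356, -1) = Rational(-1, 356) ≈ -0.0028090)
Add(D, Function('Y')(18, Pow(Mul(Add(5, 6), 4), -1))) = Add(Rational(-1, 356), Pow(Add(Pow(18, 2), Pow(Pow(Mul(Add(5, 6), 4), -1), 2)), Rational(1, 2))) = Add(Rational(-1, 356), Pow(Add(324, Pow(Pow(Mul(11, 4), -1), 2)), Rational(1, 2))) = Add(Rational(-1, 356), Pow(Add(324, Pow(Pow(44, -1), 2)), Rational(1, 2))) = Add(Rational(-1, 356), Pow(Add(324, Pow(Rational(1, 44), 2)), Rational(1, 2))) = Add(Rational(-1, 356), Pow(Add(324, Rational(1, 1936)), Rational(1, 2))) = Add(Rational(-1, 356), Pow(Rational(627265, 1936), Rational(1, 2))) = Add(Rational(-1, 356), Mul(Rational(1, 44), Pow(627265, Rational(1, 2))))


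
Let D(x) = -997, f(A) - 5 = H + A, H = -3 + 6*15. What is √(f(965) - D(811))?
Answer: √2054 ≈ 45.321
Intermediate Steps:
H = 87 (H = -3 + 90 = 87)
f(A) = 92 + A (f(A) = 5 + (87 + A) = 92 + A)
√(f(965) - D(811)) = √((92 + 965) - 1*(-997)) = √(1057 + 997) = √2054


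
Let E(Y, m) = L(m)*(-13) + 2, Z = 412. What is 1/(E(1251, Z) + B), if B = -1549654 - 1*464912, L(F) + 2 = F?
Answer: -1/2019894 ≈ -4.9508e-7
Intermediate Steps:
L(F) = -2 + F
E(Y, m) = 28 - 13*m (E(Y, m) = (-2 + m)*(-13) + 2 = (26 - 13*m) + 2 = 28 - 13*m)
B = -2014566 (B = -1549654 - 464912 = -2014566)
1/(E(1251, Z) + B) = 1/((28 - 13*412) - 2014566) = 1/((28 - 5356) - 2014566) = 1/(-5328 - 2014566) = 1/(-2019894) = -1/2019894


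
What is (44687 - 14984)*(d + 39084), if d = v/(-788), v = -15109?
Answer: 915247479603/788 ≈ 1.1615e+9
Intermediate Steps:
d = 15109/788 (d = -15109/(-788) = -15109*(-1/788) = 15109/788 ≈ 19.174)
(44687 - 14984)*(d + 39084) = (44687 - 14984)*(15109/788 + 39084) = 29703*(30813301/788) = 915247479603/788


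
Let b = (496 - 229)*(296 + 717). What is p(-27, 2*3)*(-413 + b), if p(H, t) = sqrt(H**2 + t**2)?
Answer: 810174*sqrt(85) ≈ 7.4694e+6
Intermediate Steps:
b = 270471 (b = 267*1013 = 270471)
p(-27, 2*3)*(-413 + b) = sqrt((-27)**2 + (2*3)**2)*(-413 + 270471) = sqrt(729 + 6**2)*270058 = sqrt(729 + 36)*270058 = sqrt(765)*270058 = (3*sqrt(85))*270058 = 810174*sqrt(85)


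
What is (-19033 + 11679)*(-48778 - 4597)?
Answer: 392519750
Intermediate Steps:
(-19033 + 11679)*(-48778 - 4597) = -7354*(-53375) = 392519750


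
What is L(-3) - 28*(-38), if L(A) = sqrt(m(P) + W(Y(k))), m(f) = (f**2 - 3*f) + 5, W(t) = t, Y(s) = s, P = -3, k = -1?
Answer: 1064 + sqrt(22) ≈ 1068.7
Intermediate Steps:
m(f) = 5 + f**2 - 3*f
L(A) = sqrt(22) (L(A) = sqrt((5 + (-3)**2 - 3*(-3)) - 1) = sqrt((5 + 9 + 9) - 1) = sqrt(23 - 1) = sqrt(22))
L(-3) - 28*(-38) = sqrt(22) - 28*(-38) = sqrt(22) + 1064 = 1064 + sqrt(22)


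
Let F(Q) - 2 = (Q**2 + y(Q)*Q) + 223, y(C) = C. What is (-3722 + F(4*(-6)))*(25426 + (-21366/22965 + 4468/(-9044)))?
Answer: -29483176493651/494513 ≈ -5.9621e+7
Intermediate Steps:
F(Q) = 225 + 2*Q**2 (F(Q) = 2 + ((Q**2 + Q*Q) + 223) = 2 + ((Q**2 + Q**2) + 223) = 2 + (2*Q**2 + 223) = 2 + (223 + 2*Q**2) = 225 + 2*Q**2)
(-3722 + F(4*(-6)))*(25426 + (-21366/22965 + 4468/(-9044))) = (-3722 + (225 + 2*(4*(-6))**2))*(25426 + (-21366/22965 + 4468/(-9044))) = (-3722 + (225 + 2*(-24)**2))*(25426 + (-21366*1/22965 + 4468*(-1/9044))) = (-3722 + (225 + 2*576))*(25426 + (-7122/7655 - 1117/2261)) = (-3722 + (225 + 1152))*(25426 - 24653477/17307955) = (-3722 + 1377)*(440047410353/17307955) = -2345*440047410353/17307955 = -29483176493651/494513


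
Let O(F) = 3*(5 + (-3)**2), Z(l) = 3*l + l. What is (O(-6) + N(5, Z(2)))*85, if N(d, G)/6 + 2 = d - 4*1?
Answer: 3060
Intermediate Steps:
Z(l) = 4*l
N(d, G) = -36 + 6*d (N(d, G) = -12 + 6*(d - 4*1) = -12 + 6*(d - 4) = -12 + 6*(-4 + d) = -12 + (-24 + 6*d) = -36 + 6*d)
O(F) = 42 (O(F) = 3*(5 + 9) = 3*14 = 42)
(O(-6) + N(5, Z(2)))*85 = (42 + (-36 + 6*5))*85 = (42 + (-36 + 30))*85 = (42 - 6)*85 = 36*85 = 3060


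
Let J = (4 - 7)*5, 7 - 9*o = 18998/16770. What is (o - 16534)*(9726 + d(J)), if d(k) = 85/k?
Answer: -36383862253354/226395 ≈ -1.6071e+8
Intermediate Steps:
o = 49196/75465 (o = 7/9 - 18998/(9*16770) = 7/9 - ⅑*9499/8385 = 7/9 - 9499/75465 = 49196/75465 ≈ 0.65191)
J = -15 (J = -3*5 = -15)
(o - 16534)*(9726 + d(J)) = (49196/75465 - 16534)*(9726 + 85/(-15)) = -1247689114*(9726 + 85*(-1/15))/75465 = -1247689114*(9726 - 17/3)/75465 = -1247689114/75465*29161/3 = -36383862253354/226395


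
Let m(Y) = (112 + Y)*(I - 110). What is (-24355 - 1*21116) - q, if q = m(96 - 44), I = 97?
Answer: -43339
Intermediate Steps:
m(Y) = -1456 - 13*Y (m(Y) = (112 + Y)*(97 - 110) = (112 + Y)*(-13) = -1456 - 13*Y)
q = -2132 (q = -1456 - 13*(96 - 44) = -1456 - 13*52 = -1456 - 676 = -2132)
(-24355 - 1*21116) - q = (-24355 - 1*21116) - 1*(-2132) = (-24355 - 21116) + 2132 = -45471 + 2132 = -43339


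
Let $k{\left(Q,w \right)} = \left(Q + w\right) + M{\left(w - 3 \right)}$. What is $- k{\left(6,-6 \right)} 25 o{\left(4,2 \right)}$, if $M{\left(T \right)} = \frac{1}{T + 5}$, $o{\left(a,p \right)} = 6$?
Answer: $\frac{75}{2} \approx 37.5$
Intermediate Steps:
$M{\left(T \right)} = \frac{1}{5 + T}$
$k{\left(Q,w \right)} = Q + w + \frac{1}{2 + w}$ ($k{\left(Q,w \right)} = \left(Q + w\right) + \frac{1}{5 + \left(w - 3\right)} = \left(Q + w\right) + \frac{1}{5 + \left(-3 + w\right)} = \left(Q + w\right) + \frac{1}{2 + w} = Q + w + \frac{1}{2 + w}$)
$- k{\left(6,-6 \right)} 25 o{\left(4,2 \right)} = - \frac{1 + \left(2 - 6\right) \left(6 - 6\right)}{2 - 6} \cdot 25 \cdot 6 = - \frac{1 - 0}{-4} \cdot 25 \cdot 6 = - \frac{\left(-1\right) \left(1 + 0\right)}{4} \cdot 25 \cdot 6 = - \frac{\left(-1\right) 1}{4} \cdot 25 \cdot 6 = \left(-1\right) \left(- \frac{1}{4}\right) 25 \cdot 6 = \frac{1}{4} \cdot 25 \cdot 6 = \frac{25}{4} \cdot 6 = \frac{75}{2}$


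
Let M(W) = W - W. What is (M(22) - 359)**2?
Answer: 128881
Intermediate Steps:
M(W) = 0
(M(22) - 359)**2 = (0 - 359)**2 = (-359)**2 = 128881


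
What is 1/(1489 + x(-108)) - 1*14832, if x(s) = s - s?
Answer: -22084847/1489 ≈ -14832.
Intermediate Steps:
x(s) = 0
1/(1489 + x(-108)) - 1*14832 = 1/(1489 + 0) - 1*14832 = 1/1489 - 14832 = -22084847/1489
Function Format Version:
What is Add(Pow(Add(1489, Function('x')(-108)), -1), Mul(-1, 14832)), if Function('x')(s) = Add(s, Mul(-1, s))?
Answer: Rational(-22084847, 1489) ≈ -14832.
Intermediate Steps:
Function('x')(s) = 0
Add(Pow(Add(1489, Function('x')(-108)), -1), Mul(-1, 14832)) = Add(Pow(Add(1489, 0), -1), Mul(-1, 14832)) = Add(Pow(1489, -1), -14832) = Add(Rational(1, 1489), -14832) = Rational(-22084847, 1489)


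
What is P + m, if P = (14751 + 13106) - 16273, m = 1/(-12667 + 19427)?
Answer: 78307841/6760 ≈ 11584.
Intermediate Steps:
m = 1/6760 ≈ 0.00014793
P = 11584 (P = 27857 - 16273 = 11584)
P + m = 11584 + 1/6760 = 78307841/6760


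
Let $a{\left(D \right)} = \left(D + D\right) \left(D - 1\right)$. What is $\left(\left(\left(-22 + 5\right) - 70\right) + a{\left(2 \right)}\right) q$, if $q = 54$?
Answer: $-4482$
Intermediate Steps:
$a{\left(D \right)} = 2 D \left(-1 + D\right)$
$\left(\left(\left(-22 + 5\right) - 70\right) + a{\left(2 \right)}\right) q = \left(\left(\left(-22 + 5\right) - 70\right) + 2 \cdot 2 \left(-1 + 2\right)\right) 54 = \left(\left(-17 - 70\right) + 2 \cdot 2 \cdot 1\right) 54 = \left(-87 + 4\right) 54 = \left(-83\right) 54 = -4482$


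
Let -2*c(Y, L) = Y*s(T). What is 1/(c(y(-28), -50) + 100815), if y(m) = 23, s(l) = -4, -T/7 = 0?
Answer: 1/100861 ≈ 9.9146e-6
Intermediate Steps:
T = 0 (T = -7*0 = 0)
c(Y, L) = 2*Y (c(Y, L) = -Y*(-4)/2 = -(-2)*Y = 2*Y)
1/(c(y(-28), -50) + 100815) = 1/(2*23 + 100815) = 1/(46 + 100815) = 1/100861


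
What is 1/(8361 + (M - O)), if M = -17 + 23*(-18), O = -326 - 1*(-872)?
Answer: 1/7384 ≈ 0.00013543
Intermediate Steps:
O = 546 (O = -326 + 872 = 546)
M = -431 (M = -17 - 414 = -431)
1/(8361 + (M - O)) = 1/(8361 + (-431 - 1*546)) = 1/(8361 + (-431 - 546)) = 1/(8361 - 977) = 1/7384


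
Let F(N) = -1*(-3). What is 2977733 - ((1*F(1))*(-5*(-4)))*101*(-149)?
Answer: 3880673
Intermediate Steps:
F(N) = 3
2977733 - ((1*F(1))*(-5*(-4)))*101*(-149) = 2977733 - ((1*3)*(-5*(-4)))*101*(-149) = 2977733 - (3*20)*101*(-149) = 2977733 - 60*101*(-149) = 2977733 - 6060*(-149) = 2977733 - 1*(-902940) = 2977733 + 902940 = 3880673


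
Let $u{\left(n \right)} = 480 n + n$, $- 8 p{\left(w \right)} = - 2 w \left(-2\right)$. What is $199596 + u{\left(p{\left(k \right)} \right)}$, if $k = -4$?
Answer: $200558$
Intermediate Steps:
$p{\left(w \right)} = - \frac{w}{2}$ ($p{\left(w \right)} = - \frac{- 2 w \left(-2\right)}{8} = - \frac{4 w}{8} = - \frac{w}{2}$)
$u{\left(n \right)} = 481 n$
$199596 + u{\left(p{\left(k \right)} \right)} = 199596 + 481 \left(\left(- \frac{1}{2}\right) \left(-4\right)\right) = 199596 + 481 \cdot 2 = 199596 + 962 = 200558$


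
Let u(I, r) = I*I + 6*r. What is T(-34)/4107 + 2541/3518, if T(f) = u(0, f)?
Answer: 3239405/4816142 ≈ 0.67261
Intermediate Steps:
u(I, r) = I² + 6*r
T(f) = 6*f (T(f) = 0² + 6*f = 0 + 6*f = 6*f)
T(-34)/4107 + 2541/3518 = (6*(-34))/4107 + 2541/3518 = -204*1/4107 + 2541*(1/3518) = -68/1369 + 2541/3518 = 3239405/4816142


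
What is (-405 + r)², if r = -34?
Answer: 192721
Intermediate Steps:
(-405 + r)² = (-405 - 34)² = (-439)² = 192721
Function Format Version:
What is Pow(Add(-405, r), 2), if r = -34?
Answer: 192721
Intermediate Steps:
Pow(Add(-405, r), 2) = Pow(Add(-405, -34), 2) = Pow(-439, 2) = 192721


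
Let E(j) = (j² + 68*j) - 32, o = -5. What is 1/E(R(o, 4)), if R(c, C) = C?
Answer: 1/256 ≈ 0.0039063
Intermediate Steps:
E(j) = -32 + j² + 68*j
1/E(R(o, 4)) = 1/(-32 + 4² + 68*4) = 1/(-32 + 16 + 272) = 1/256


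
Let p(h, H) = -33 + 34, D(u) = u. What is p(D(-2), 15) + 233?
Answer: 234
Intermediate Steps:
p(h, H) = 1
p(D(-2), 15) + 233 = 1 + 233 = 234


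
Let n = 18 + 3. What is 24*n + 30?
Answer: 534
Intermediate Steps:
n = 21
24*n + 30 = 24*21 + 30 = 504 + 30 = 534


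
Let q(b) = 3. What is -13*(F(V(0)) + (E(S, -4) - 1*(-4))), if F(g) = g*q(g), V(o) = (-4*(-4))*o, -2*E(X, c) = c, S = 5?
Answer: -78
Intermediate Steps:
E(X, c) = -c/2
V(o) = 16*o
F(g) = 3*g (F(g) = g*3 = 3*g)
-13*(F(V(0)) + (E(S, -4) - 1*(-4))) = -13*(3*(16*0) + (-½*(-4) - 1*(-4))) = -13*(3*0 + (2 + 4)) = -13*(0 + 6) = -13*6 = -78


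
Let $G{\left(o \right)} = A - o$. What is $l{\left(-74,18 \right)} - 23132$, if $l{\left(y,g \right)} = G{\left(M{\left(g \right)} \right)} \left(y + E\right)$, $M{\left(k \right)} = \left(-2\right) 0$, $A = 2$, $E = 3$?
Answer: $-23274$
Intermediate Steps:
$M{\left(k \right)} = 0$
$G{\left(o \right)} = 2 - o$
$l{\left(y,g \right)} = 6 + 2 y$ ($l{\left(y,g \right)} = \left(2 - 0\right) \left(y + 3\right) = \left(2 + 0\right) \left(3 + y\right) = 2 \left(3 + y\right) = 6 + 2 y$)
$l{\left(-74,18 \right)} - 23132 = \left(6 + 2 \left(-74\right)\right) - 23132 = \left(6 - 148\right) - 23132 = -142 - 23132 = -23274$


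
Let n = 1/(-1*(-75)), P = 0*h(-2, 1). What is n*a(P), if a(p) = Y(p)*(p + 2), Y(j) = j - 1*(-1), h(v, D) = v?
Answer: 2/75 ≈ 0.026667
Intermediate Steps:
Y(j) = 1 + j (Y(j) = j + 1 = 1 + j)
P = 0 (P = 0*(-2) = 0)
a(p) = (1 + p)*(2 + p) (a(p) = (1 + p)*(p + 2) = (1 + p)*(2 + p))
n = 1/75 ≈ 0.013333
n*a(P) = ((1 + 0)*(2 + 0))/75 = (1*2)/75 = (1/75)*2 = 2/75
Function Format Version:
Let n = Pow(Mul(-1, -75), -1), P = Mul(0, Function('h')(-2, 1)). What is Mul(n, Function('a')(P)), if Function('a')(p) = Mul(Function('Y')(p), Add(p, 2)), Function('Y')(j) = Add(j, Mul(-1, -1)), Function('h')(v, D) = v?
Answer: Rational(2, 75) ≈ 0.026667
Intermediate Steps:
Function('Y')(j) = Add(1, j) (Function('Y')(j) = Add(j, 1) = Add(1, j))
P = 0 (P = Mul(0, -2) = 0)
Function('a')(p) = Mul(Add(1, p), Add(2, p)) (Function('a')(p) = Mul(Add(1, p), Add(p, 2)) = Mul(Add(1, p), Add(2, p)))
n = Rational(1, 75) (n = Pow(75, -1) = Rational(1, 75) ≈ 0.013333)
Mul(n, Function('a')(P)) = Mul(Rational(1, 75), Mul(Add(1, 0), Add(2, 0))) = Mul(Rational(1, 75), Mul(1, 2)) = Mul(Rational(1, 75), 2) = Rational(2, 75)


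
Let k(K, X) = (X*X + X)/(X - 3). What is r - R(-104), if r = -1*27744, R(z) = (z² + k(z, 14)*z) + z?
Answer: -401176/11 ≈ -36471.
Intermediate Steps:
k(K, X) = (X + X²)/(-3 + X) (k(K, X) = (X² + X)/(-3 + X) = (X + X²)/(-3 + X))
R(z) = z² + 221*z/11 (R(z) = (z² + (14*(1 + 14)/(-3 + 14))*z) + z = (z² + (14*15/11)*z) + z = (z² + (14*(1/11)*15)*z) + z = (z² + 210*z/11) + z = z² + 221*z/11)
r = -27744
r - R(-104) = -27744 - (-104)*(221 + 11*(-104))/11 = -27744 - (-104)*(221 - 1144)/11 = -27744 - (-104)*(-923)/11 = -27744 - 1*95992/11 = -27744 - 95992/11 = -401176/11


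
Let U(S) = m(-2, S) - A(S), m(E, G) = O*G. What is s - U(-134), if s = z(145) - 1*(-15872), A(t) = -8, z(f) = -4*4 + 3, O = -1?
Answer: 15717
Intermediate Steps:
z(f) = -13 (z(f) = -16 + 3 = -13)
m(E, G) = -G
s = 15859 (s = -13 - 1*(-15872) = -13 + 15872 = 15859)
U(S) = 8 - S (U(S) = -S - 1*(-8) = -S + 8 = 8 - S)
s - U(-134) = 15859 - (8 - 1*(-134)) = 15859 - (8 + 134) = 15859 - 1*142 = 15859 - 142 = 15717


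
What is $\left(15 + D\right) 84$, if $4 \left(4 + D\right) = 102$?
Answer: $3066$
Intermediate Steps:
$D = \frac{43}{2}$ ($D = -4 + \frac{1}{4} \cdot 102 = -4 + \frac{51}{2} = \frac{43}{2} \approx 21.5$)
$\left(15 + D\right) 84 = \left(15 + \frac{43}{2}\right) 84 = \frac{73}{2} \cdot 84 = 3066$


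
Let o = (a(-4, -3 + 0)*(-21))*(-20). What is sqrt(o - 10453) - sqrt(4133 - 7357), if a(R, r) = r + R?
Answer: I*(sqrt(13393) - 2*sqrt(806)) ≈ 58.948*I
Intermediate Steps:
a(R, r) = R + r
o = -2940 (o = ((-4 + (-3 + 0))*(-21))*(-20) = ((-4 - 3)*(-21))*(-20) = -7*(-21)*(-20) = 147*(-20) = -2940)
sqrt(o - 10453) - sqrt(4133 - 7357) = sqrt(-2940 - 10453) - sqrt(4133 - 7357) = sqrt(-13393) - sqrt(-3224) = I*sqrt(13393) - 2*I*sqrt(806)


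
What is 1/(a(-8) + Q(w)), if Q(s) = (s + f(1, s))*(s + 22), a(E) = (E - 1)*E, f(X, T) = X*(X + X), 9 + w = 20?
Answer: 1/501 ≈ 0.0019960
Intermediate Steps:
w = 11 (w = -9 + 20 = 11)
f(X, T) = 2*X² (f(X, T) = X*(2*X) = 2*X²)
a(E) = E*(-1 + E) (a(E) = (-1 + E)*E = E*(-1 + E))
Q(s) = (2 + s)*(22 + s) (Q(s) = (s + 2*1²)*(s + 22) = (s + 2*1)*(22 + s) = (s + 2)*(22 + s) = (2 + s)*(22 + s))
1/(a(-8) + Q(w)) = 1/(-8*(-1 - 8) + (44 + 11² + 24*11)) = 1/(-8*(-9) + (44 + 121 + 264)) = 1/(72 + 429) = 1/501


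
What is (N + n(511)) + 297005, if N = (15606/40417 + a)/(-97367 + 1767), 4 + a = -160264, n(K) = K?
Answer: 22991363927587/77277304 ≈ 2.9752e+5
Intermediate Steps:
a = -160268 (a = -4 - 160264 = -160268)
N = 129550723/77277304 (N = (15606/40417 - 160268)/(-97367 + 1767) = (15606*(1/40417) - 160268)/(-95600) = (15606/40417 - 160268)*(-1/95600) = -6477536150/40417*(-1/95600) = 129550723/77277304 ≈ 1.6764)
(N + n(511)) + 297005 = (129550723/77277304 + 511) + 297005 = 39618253067/77277304 + 297005 = 22991363927587/77277304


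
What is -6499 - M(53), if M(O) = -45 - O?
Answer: -6401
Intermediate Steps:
-6499 - M(53) = -6499 - (-45 - 1*53) = -6499 - (-45 - 53) = -6499 - 1*(-98) = -6499 + 98 = -6401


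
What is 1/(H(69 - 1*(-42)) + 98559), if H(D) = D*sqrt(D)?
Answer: 10951/1079167650 - 37*sqrt(111)/3237502950 ≈ 1.0027e-5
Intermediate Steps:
H(D) = D**(3/2)
1/(H(69 - 1*(-42)) + 98559) = 1/((69 - 1*(-42))**(3/2) + 98559) = 1/((69 + 42)**(3/2) + 98559) = 1/(111**(3/2) + 98559) = 1/(111*sqrt(111) + 98559) = 1/(98559 + 111*sqrt(111))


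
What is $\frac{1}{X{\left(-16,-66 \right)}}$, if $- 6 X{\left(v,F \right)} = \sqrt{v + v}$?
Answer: $\frac{3 i \sqrt{2}}{4} \approx 1.0607 i$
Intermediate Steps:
$X{\left(v,F \right)} = - \frac{\sqrt{2} \sqrt{v}}{6}$ ($X{\left(v,F \right)} = - \frac{\sqrt{v + v}}{6} = - \frac{\sqrt{2 v}}{6} = - \frac{\sqrt{2} \sqrt{v}}{6}$)
$\frac{1}{X{\left(-16,-66 \right)}} = \frac{1}{\left(- \frac{1}{6}\right) \sqrt{2} \sqrt{-16}} = \frac{1}{\left(- \frac{1}{6}\right) \sqrt{2} \cdot 4 i} = \frac{1}{\left(- \frac{2}{3}\right) i \sqrt{2}} = \frac{3 i \sqrt{2}}{4}$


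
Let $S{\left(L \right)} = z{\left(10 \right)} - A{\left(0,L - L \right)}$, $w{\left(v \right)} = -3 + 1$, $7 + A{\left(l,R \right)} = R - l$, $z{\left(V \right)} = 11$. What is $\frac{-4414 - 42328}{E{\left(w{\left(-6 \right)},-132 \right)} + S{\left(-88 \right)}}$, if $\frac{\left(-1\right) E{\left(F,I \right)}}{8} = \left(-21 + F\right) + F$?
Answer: $- \frac{23371}{109} \approx -214.41$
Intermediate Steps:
$A{\left(l,R \right)} = -7 + R - l$ ($A{\left(l,R \right)} = -7 + \left(R - l\right) = -7 + R - l$)
$w{\left(v \right)} = -2$
$S{\left(L \right)} = 18$ ($S{\left(L \right)} = 11 - \left(-7 + \left(L - L\right) - 0\right) = 11 - \left(-7 + 0 + 0\right) = 11 - -7 = 11 + 7 = 18$)
$E{\left(F,I \right)} = 168 - 16 F$ ($E{\left(F,I \right)} = - 8 \left(\left(-21 + F\right) + F\right) = - 8 \left(-21 + 2 F\right) = 168 - 16 F$)
$\frac{-4414 - 42328}{E{\left(w{\left(-6 \right)},-132 \right)} + S{\left(-88 \right)}} = \frac{-4414 - 42328}{\left(168 - -32\right) + 18} = - \frac{46742}{\left(168 + 32\right) + 18} = - \frac{46742}{200 + 18} = - \frac{46742}{218} = \left(-46742\right) \frac{1}{218} = - \frac{23371}{109}$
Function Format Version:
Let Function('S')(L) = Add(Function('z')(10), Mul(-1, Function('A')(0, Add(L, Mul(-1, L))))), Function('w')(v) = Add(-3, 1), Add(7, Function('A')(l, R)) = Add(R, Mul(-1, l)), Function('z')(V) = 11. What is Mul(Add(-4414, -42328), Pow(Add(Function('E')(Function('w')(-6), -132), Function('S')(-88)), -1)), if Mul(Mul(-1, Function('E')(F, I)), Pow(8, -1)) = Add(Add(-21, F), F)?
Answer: Rational(-23371, 109) ≈ -214.41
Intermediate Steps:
Function('A')(l, R) = Add(-7, R, Mul(-1, l)) (Function('A')(l, R) = Add(-7, Add(R, Mul(-1, l))) = Add(-7, R, Mul(-1, l)))
Function('w')(v) = -2
Function('S')(L) = 18 (Function('S')(L) = Add(11, Mul(-1, Add(-7, Add(L, Mul(-1, L)), Mul(-1, 0)))) = Add(11, Mul(-1, Add(-7, 0, 0))) = Add(11, Mul(-1, -7)) = Add(11, 7) = 18)
Function('E')(F, I) = Add(168, Mul(-16, F)) (Function('E')(F, I) = Mul(-8, Add(Add(-21, F), F)) = Mul(-8, Add(-21, Mul(2, F))) = Add(168, Mul(-16, F)))
Mul(Add(-4414, -42328), Pow(Add(Function('E')(Function('w')(-6), -132), Function('S')(-88)), -1)) = Mul(Add(-4414, -42328), Pow(Add(Add(168, Mul(-16, -2)), 18), -1)) = Mul(-46742, Pow(Add(Add(168, 32), 18), -1)) = Mul(-46742, Pow(Add(200, 18), -1)) = Mul(-46742, Pow(218, -1)) = Mul(-46742, Rational(1, 218)) = Rational(-23371, 109)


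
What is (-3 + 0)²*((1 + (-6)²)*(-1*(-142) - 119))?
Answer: 7659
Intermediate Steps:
(-3 + 0)²*((1 + (-6)²)*(-1*(-142) - 119)) = (-3)²*((1 + 36)*(142 - 119)) = 9*(37*23) = 9*851 = 7659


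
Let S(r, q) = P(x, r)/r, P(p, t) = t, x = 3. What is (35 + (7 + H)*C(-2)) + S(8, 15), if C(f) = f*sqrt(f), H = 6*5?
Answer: 36 - 74*I*sqrt(2) ≈ 36.0 - 104.65*I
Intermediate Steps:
H = 30
S(r, q) = 1 (S(r, q) = r/r = 1)
C(f) = f**(3/2)
(35 + (7 + H)*C(-2)) + S(8, 15) = (35 + (7 + 30)*(-2)**(3/2)) + 1 = (35 + 37*(-2*I*sqrt(2))) + 1 = (35 - 74*I*sqrt(2)) + 1 = 36 - 74*I*sqrt(2)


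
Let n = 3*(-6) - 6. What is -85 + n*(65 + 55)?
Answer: -2965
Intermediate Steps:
n = -24 (n = -18 - 6 = -24)
-85 + n*(65 + 55) = -85 - 24*(65 + 55) = -85 - 24*120 = -85 - 2880 = -2965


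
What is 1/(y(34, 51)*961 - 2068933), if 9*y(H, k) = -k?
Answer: -3/6223136 ≈ -4.8207e-7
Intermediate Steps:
y(H, k) = -k/9 (y(H, k) = (-k)/9 = -k/9)
1/(y(34, 51)*961 - 2068933) = 1/(-⅑*51*961 - 2068933) = 1/(-17/3*961 - 2068933) = 1/(-16337/3 - 2068933) = 1/(-6223136/3) = -3/6223136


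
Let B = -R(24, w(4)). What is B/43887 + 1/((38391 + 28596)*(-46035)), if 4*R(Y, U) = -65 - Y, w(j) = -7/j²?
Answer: 91484422319/180448512827220 ≈ 0.00050698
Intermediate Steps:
w(j) = -7/j²
R(Y, U) = -65/4 - Y/4 (R(Y, U) = (-65 - Y)/4 = -65/4 - Y/4)
B = 89/4 (B = -(-65/4 - ¼*24) = -(-65/4 - 6) = -1*(-89/4) = 89/4 ≈ 22.250)
B/43887 + 1/((38391 + 28596)*(-46035)) = (89/4)/43887 + 1/((38391 + 28596)*(-46035)) = (89/4)*(1/43887) - 1/46035/66987 = 89/175548 + (1/66987)*(-1/46035) = 89/175548 - 1/3083746545 = 91484422319/180448512827220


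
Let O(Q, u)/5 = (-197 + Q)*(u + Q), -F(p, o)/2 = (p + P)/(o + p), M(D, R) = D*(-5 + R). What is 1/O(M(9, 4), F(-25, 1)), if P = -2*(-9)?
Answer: 6/59225 ≈ 0.00010131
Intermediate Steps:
P = 18
F(p, o) = -2*(18 + p)/(o + p) (F(p, o) = -2*(p + 18)/(o + p) = -2*(18 + p)/(o + p))
O(Q, u) = 5*(-197 + Q)*(Q + u) (O(Q, u) = 5*((-197 + Q)*(u + Q)) = 5*((-197 + Q)*(Q + u)) = 5*(-197 + Q)*(Q + u))
1/O(M(9, 4), F(-25, 1)) = 1/(-8865*(-5 + 4) - 1970*(-18 - 1*(-25))/(1 - 25) + 5*(9*(-5 + 4))² + 5*(9*(-5 + 4))*(2*(-18 - 1*(-25))/(1 - 25))) = 1/(-8865*(-1) - 1970*(-18 + 25)/(-24) + 5*(9*(-1))² + 5*(9*(-1))*(2*(-18 + 25)/(-24))) = 1/(-985*(-9) - 1970*(-1)*7/24 + 5*(-9)² + 5*(-9)*(2*(-1/24)*7)) = 1/(8865 - 985*(-7/12) + 5*81 + 5*(-9)*(-7/12)) = 1/(8865 + 6895/12 + 405 + 105/4) = 1/(59225/6) = 6/59225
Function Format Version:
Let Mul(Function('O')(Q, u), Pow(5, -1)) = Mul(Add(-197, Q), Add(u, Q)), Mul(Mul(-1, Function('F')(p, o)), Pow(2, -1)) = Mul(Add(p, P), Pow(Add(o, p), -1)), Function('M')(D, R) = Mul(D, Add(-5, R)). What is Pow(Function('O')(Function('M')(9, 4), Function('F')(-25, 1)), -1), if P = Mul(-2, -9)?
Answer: Rational(6, 59225) ≈ 0.00010131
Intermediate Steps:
P = 18
Function('F')(p, o) = Mul(-2, Pow(Add(o, p), -1), Add(18, p)) (Function('F')(p, o) = Mul(-2, Mul(Add(p, 18), Pow(Add(o, p), -1))) = Mul(-2, Mul(Add(18, p), Pow(Add(o, p), -1))) = Mul(-2, Mul(Pow(Add(o, p), -1), Add(18, p))) = Mul(-2, Pow(Add(o, p), -1), Add(18, p)))
Function('O')(Q, u) = Mul(5, Add(-197, Q), Add(Q, u)) (Function('O')(Q, u) = Mul(5, Mul(Add(-197, Q), Add(u, Q))) = Mul(5, Mul(Add(-197, Q), Add(Q, u))) = Mul(5, Add(-197, Q), Add(Q, u)))
Pow(Function('O')(Function('M')(9, 4), Function('F')(-25, 1)), -1) = Pow(Add(Mul(-985, Mul(9, Add(-5, 4))), Mul(-985, Mul(2, Pow(Add(1, -25), -1), Add(-18, Mul(-1, -25)))), Mul(5, Pow(Mul(9, Add(-5, 4)), 2)), Mul(5, Mul(9, Add(-5, 4)), Mul(2, Pow(Add(1, -25), -1), Add(-18, Mul(-1, -25))))), -1) = Pow(Add(Mul(-985, Mul(9, -1)), Mul(-985, Mul(2, Pow(-24, -1), Add(-18, 25))), Mul(5, Pow(Mul(9, -1), 2)), Mul(5, Mul(9, -1), Mul(2, Pow(-24, -1), Add(-18, 25)))), -1) = Pow(Add(Mul(-985, -9), Mul(-985, Mul(2, Rational(-1, 24), 7)), Mul(5, Pow(-9, 2)), Mul(5, -9, Mul(2, Rational(-1, 24), 7))), -1) = Pow(Add(8865, Mul(-985, Rational(-7, 12)), Mul(5, 81), Mul(5, -9, Rational(-7, 12))), -1) = Pow(Add(8865, Rational(6895, 12), 405, Rational(105, 4)), -1) = Pow(Rational(59225, 6), -1) = Rational(6, 59225)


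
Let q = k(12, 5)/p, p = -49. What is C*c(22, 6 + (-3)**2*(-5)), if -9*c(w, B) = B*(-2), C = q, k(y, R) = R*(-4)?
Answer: -520/147 ≈ -3.5374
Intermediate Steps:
k(y, R) = -4*R
q = 20/49 (q = -4*5/(-49) = -20*(-1/49) = 20/49 ≈ 0.40816)
C = 20/49 ≈ 0.40816
c(w, B) = 2*B/9 (c(w, B) = -B*(-2)/9 = -(-2)*B/9 = 2*B/9)
C*c(22, 6 + (-3)**2*(-5)) = 20*(2*(6 + (-3)**2*(-5))/9)/49 = 20*(2*(6 + 9*(-5))/9)/49 = 20*(2*(6 - 45)/9)/49 = 20*((2/9)*(-39))/49 = (20/49)*(-26/3) = -520/147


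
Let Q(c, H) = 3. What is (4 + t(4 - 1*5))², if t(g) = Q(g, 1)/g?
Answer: 1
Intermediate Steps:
t(g) = 3/g
(4 + t(4 - 1*5))² = (4 + 3/(4 - 1*5))² = (4 + 3/(4 - 5))² = (4 + 3/(-1))² = (4 + 3*(-1))² = (4 - 3)² = 1² = 1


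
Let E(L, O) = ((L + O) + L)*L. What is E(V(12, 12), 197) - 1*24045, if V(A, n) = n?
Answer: -21393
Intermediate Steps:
E(L, O) = L*(O + 2*L) (E(L, O) = (O + 2*L)*L = L*(O + 2*L))
E(V(12, 12), 197) - 1*24045 = 12*(197 + 2*12) - 1*24045 = 12*(197 + 24) - 24045 = 12*221 - 24045 = 2652 - 24045 = -21393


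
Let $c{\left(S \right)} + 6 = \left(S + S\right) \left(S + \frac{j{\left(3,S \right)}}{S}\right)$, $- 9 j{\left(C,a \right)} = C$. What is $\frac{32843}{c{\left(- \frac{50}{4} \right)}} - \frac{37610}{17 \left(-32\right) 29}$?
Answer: $\frac{1588900679}{14474480} \approx 109.77$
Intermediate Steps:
$j{\left(C,a \right)} = - \frac{C}{9}$
$c{\left(S \right)} = -6 + 2 S \left(S - \frac{1}{3 S}\right)$ ($c{\left(S \right)} = -6 + \left(S + S\right) \left(S + \frac{\left(- \frac{1}{9}\right) 3}{S}\right) = -6 + 2 S \left(S - \frac{1}{3 S}\right)$)
$\frac{32843}{c{\left(- \frac{50}{4} \right)}} - \frac{37610}{17 \left(-32\right) 29} = \frac{32843}{- \frac{20}{3} + 2 \left(- \frac{50}{4}\right)^{2}} - \frac{37610}{17 \left(-32\right) 29} = \frac{32843}{- \frac{20}{3} + 2 \left(\left(-50\right) \frac{1}{4}\right)^{2}} - \frac{37610}{\left(-544\right) 29} = \frac{32843}{- \frac{20}{3} + 2 \left(- \frac{25}{2}\right)^{2}} - \frac{37610}{-15776} = \frac{32843}{- \frac{20}{3} + 2 \cdot \frac{625}{4}} - - \frac{18805}{7888} = \frac{32843}{- \frac{20}{3} + \frac{625}{2}} + \frac{18805}{7888} = \frac{32843}{\frac{1835}{6}} + \frac{18805}{7888} = 32843 \cdot \frac{6}{1835} + \frac{18805}{7888} = \frac{197058}{1835} + \frac{18805}{7888} = \frac{1588900679}{14474480}$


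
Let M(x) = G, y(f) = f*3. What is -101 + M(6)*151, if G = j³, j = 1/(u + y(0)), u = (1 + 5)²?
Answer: -4712105/46656 ≈ -101.00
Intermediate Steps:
y(f) = 3*f
u = 36 (u = 6² = 36)
j = 1/36 (j = 1/(36 + 3*0) = 1/(36 + 0) = 1/36 ≈ 0.027778)
G = 1/46656 (G = (1/36)³ = 1/46656 ≈ 2.1433e-5)
M(x) = 1/46656
-101 + M(6)*151 = -101 + (1/46656)*151 = -101 + 151/46656 = -4712105/46656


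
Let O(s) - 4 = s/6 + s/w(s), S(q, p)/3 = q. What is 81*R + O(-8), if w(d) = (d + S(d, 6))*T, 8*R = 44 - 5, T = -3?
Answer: 9539/24 ≈ 397.46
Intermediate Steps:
S(q, p) = 3*q
R = 39/8 (R = (44 - 5)/8 = (1/8)*39 = 39/8 ≈ 4.8750)
w(d) = -12*d (w(d) = (d + 3*d)*(-3) = (4*d)*(-3) = -12*d)
O(s) = 47/12 + s/6 (O(s) = 4 + (s/6 + s/((-12*s))) = 4 + (s*(1/6) + s*(-1/(12*s))) = 4 + (s/6 - 1/12) = 4 + (-1/12 + s/6) = 47/12 + s/6)
81*R + O(-8) = 81*(39/8) + (47/12 + (1/6)*(-8)) = 3159/8 + (47/12 - 4/3) = 3159/8 + 31/12 = 9539/24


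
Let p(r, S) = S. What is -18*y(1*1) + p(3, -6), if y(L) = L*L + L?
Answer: -42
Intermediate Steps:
y(L) = L + L**2 (y(L) = L**2 + L = L + L**2)
-18*y(1*1) + p(3, -6) = -18*1*1*(1 + 1*1) - 6 = -18*(1 + 1) - 6 = -18*2 - 6 = -36 - 6 = -42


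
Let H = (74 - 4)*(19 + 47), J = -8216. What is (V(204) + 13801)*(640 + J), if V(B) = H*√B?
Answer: -104556376 - 70002240*√51 ≈ -6.0447e+8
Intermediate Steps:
H = 4620 (H = 70*66 = 4620)
V(B) = 4620*√B
(V(204) + 13801)*(640 + J) = (4620*√204 + 13801)*(640 - 8216) = (4620*(2*√51) + 13801)*(-7576) = (9240*√51 + 13801)*(-7576) = (13801 + 9240*√51)*(-7576) = -104556376 - 70002240*√51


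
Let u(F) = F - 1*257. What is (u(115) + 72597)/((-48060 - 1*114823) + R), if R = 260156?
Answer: 72455/97273 ≈ 0.74486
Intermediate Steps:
u(F) = -257 + F (u(F) = F - 257 = -257 + F)
(u(115) + 72597)/((-48060 - 1*114823) + R) = ((-257 + 115) + 72597)/((-48060 - 1*114823) + 260156) = (-142 + 72597)/((-48060 - 114823) + 260156) = 72455/(-162883 + 260156) = 72455/97273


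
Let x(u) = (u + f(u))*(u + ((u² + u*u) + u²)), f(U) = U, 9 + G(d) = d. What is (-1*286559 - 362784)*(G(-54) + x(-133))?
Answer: 9143078656901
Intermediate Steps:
G(d) = -9 + d
x(u) = 2*u*(u + 3*u²) (x(u) = (u + u)*(u + ((u² + u*u) + u²)) = (2*u)*(u + ((u² + u²) + u²)) = (2*u)*(u + (2*u² + u²)) = (2*u)*(u + 3*u²) = 2*u*(u + 3*u²))
(-1*286559 - 362784)*(G(-54) + x(-133)) = (-1*286559 - 362784)*((-9 - 54) + (-133)²*(2 + 6*(-133))) = (-286559 - 362784)*(-63 + 17689*(2 - 798)) = -649343*(-63 + 17689*(-796)) = -649343*(-63 - 14080444) = -649343*(-14080507) = 9143078656901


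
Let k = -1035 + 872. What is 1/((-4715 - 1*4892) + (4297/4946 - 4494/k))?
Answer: -806198/7722216451 ≈ -0.00010440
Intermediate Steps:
k = -163
1/((-4715 - 1*4892) + (4297/4946 - 4494/k)) = 1/((-4715 - 1*4892) + (4297/4946 - 4494/(-163))) = 1/((-4715 - 4892) + (4297*(1/4946) - 4494*(-1/163))) = 1/(-9607 + (4297/4946 + 4494/163)) = 1/(-9607 + 22927735/806198) = 1/(-7722216451/806198) = -806198/7722216451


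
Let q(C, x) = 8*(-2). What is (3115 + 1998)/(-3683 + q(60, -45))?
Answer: -5113/3699 ≈ -1.3823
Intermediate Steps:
q(C, x) = -16
(3115 + 1998)/(-3683 + q(60, -45)) = (3115 + 1998)/(-3683 - 16) = 5113/(-3699) = 5113*(-1/3699) = -5113/3699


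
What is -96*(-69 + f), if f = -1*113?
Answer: 17472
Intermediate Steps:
f = -113
-96*(-69 + f) = -96*(-69 - 113) = -96*(-182) = 17472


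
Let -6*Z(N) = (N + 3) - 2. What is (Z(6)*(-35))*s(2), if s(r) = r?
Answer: 245/3 ≈ 81.667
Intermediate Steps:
Z(N) = -1/6 - N/6 (Z(N) = -((N + 3) - 2)/6 = -((3 + N) - 2)/6 = -(1 + N)/6 = -1/6 - N/6)
(Z(6)*(-35))*s(2) = ((-1/6 - 1/6*6)*(-35))*2 = ((-1/6 - 1)*(-35))*2 = -7/6*(-35)*2 = (245/6)*2 = 245/3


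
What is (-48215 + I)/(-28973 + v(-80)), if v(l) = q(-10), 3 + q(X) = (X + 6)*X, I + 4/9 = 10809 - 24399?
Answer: 556249/260424 ≈ 2.1359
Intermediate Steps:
I = -122314/9 (I = -4/9 + (10809 - 24399) = -4/9 - 13590 = -122314/9 ≈ -13590.)
q(X) = -3 + X*(6 + X) (q(X) = -3 + (X + 6)*X = -3 + (6 + X)*X = -3 + X*(6 + X))
v(l) = 37 (v(l) = -3 + (-10)**2 + 6*(-10) = -3 + 100 - 60 = 37)
(-48215 + I)/(-28973 + v(-80)) = (-48215 - 122314/9)/(-28973 + 37) = -556249/9/(-28936) = -556249/9*(-1/28936) = 556249/260424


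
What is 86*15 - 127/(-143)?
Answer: 184597/143 ≈ 1290.9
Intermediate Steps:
86*15 - 127/(-143) = 1290 - 127*(-1/143) = 1290 + 127/143 = 184597/143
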